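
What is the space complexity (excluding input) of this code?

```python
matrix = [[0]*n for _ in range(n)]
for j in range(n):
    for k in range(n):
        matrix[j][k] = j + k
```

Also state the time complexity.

Space complexity: O(n^2).
A 2D structure of size n x n is allocated.
Time complexity: O(n^2).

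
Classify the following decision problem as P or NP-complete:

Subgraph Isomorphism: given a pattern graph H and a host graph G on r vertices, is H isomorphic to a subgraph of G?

This problem is NP-complete: generalizes Clique and Hamiltonian Path (pattern size is part of the input).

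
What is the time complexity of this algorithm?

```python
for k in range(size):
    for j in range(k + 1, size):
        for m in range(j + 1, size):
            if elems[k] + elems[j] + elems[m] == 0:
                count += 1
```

Time complexity: O(n^3).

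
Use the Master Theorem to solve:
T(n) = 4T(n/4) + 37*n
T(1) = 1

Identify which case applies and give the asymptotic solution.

a=4, b=4, f(n)=37*n.
log_4(4) = 1, so n^(log_b(a)) = n.
f(n) = Theta(n), so Case 2 applies.
T(n) = Theta(n log n).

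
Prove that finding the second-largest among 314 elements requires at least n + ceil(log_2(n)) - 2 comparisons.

Lower bound (adversary): identifying the maximum requires 314-1 comparisons (each eliminates one candidate). Assign weight 1 to each element; on each comparison the adversary lets the heavier side win and gives it the loser's weight. The max ends with weight 314, but each comparison it wins at most doubles its weight, so the max must win >= ceil(log_2(314)) = 9 comparisons. The second-largest is one of those 9 direct losers to the max, and identifying which one is largest needs >= 9-1 further comparisons. Total >= 314-1 + 9-1 = 321.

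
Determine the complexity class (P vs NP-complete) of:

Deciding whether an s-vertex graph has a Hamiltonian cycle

This problem is NP-complete: one of Karp's 21 NP-complete problems.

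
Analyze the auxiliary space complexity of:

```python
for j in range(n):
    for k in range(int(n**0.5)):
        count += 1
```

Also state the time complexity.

Space complexity: O(1).
Only a constant amount of auxiliary storage is used; nothing grows with n.
Time complexity: O(n * sqrt(n)).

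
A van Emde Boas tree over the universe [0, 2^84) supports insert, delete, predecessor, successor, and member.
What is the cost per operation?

vEB recursively partitions [0, 19342813113834066795298816) into sqrt(u) clusters of size sqrt(u). Each operation recurses into either one cluster or the summary, never both: T(u) = T(sqrt(u)) + O(1) => T(u) = O(log log u) = O(log 84). This is worst-case, not just amortized.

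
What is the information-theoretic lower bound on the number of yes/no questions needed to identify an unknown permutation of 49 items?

There are 49! = 608281864034267560872252163321295376887552831379210240000000000 permutations. Each yes/no question gives at most 1 bit, so at least ceil(log_2(608281864034267560872252163321295376887552831379210240000000000)) = 209 questions are needed.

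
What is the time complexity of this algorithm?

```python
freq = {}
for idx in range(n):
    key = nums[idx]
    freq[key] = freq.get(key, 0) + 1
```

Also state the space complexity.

Time complexity: O(n).
Space complexity: O(n).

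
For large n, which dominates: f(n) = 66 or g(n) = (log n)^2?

g(n) = (log n)^2 grows faster: any unbounded function dominates a constant.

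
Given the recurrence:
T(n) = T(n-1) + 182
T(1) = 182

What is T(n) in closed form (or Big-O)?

Unrolling: T(n) = T(n-1) + 182 = T(n-2) + 2*182 = ... = T(1) + (n-1)*182 = 182 + (n-1)*182 = 182n.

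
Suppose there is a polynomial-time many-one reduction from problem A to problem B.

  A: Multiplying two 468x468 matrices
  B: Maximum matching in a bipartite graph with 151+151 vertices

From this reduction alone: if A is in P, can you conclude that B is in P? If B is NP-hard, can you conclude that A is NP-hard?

A poly-time reduction A <=_p B transfers tractability DOWN (B easy => A easy) and hardness UP (A hard => B hard), not the reverse.
From A in P, the reduction alone does NOT give B in P: any problem in P trivially reduces to SAT, yet SAT is not known to be in P.
From B NP-hard, the reduction alone does NOT give A NP-hard: again, easy problems reduce to hard ones.
(Here in fact A is P and B is P.)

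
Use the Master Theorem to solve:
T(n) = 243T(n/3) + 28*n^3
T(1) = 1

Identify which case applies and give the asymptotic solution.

a=243, b=3, f(n)=28*n^3.
log_3(243) = 5 > 3.
Since f(n) = O(n^3) is polynomially smaller than n^5, Case 1 applies.
T(n) = Theta(n^5).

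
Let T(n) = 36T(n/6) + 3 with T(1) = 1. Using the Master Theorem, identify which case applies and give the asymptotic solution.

a=36, b=6, f(n)=3.
log_6(36) = 2 > 0.
Since f(n) = O(n^0) is polynomially smaller than n^2, Case 1 applies.
T(n) = Theta(n^2).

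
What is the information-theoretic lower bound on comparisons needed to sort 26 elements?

There are 26! = 403291461126605635584000000 possible orderings. Each comparison gives 1 bit. We need at least ceil(log_2(403291461126605635584000000)) = 89 comparisons.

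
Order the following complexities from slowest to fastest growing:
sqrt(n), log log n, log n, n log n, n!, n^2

Ordered by growth rate: log log n < log n < sqrt(n) < n log n < n^2 < n!.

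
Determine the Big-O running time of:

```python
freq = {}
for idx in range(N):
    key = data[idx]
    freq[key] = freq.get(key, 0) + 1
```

Time complexity: O(n).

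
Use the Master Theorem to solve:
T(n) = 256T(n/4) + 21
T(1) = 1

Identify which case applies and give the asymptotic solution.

a=256, b=4, f(n)=21.
log_4(256) = 4 > 0.
Since f(n) = O(n^0) is polynomially smaller than n^4, Case 1 applies.
T(n) = Theta(n^4).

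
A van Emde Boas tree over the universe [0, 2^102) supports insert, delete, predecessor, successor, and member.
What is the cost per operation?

vEB recursively partitions [0, 5070602400912917605986812821504) into sqrt(u) clusters of size sqrt(u). Each operation recurses into either one cluster or the summary, never both: T(u) = T(sqrt(u)) + O(1) => T(u) = O(log log u) = O(log 102). This is worst-case, not just amortized.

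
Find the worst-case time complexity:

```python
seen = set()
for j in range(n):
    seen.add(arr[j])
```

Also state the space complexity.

Time complexity: O(n).
Space complexity: O(n).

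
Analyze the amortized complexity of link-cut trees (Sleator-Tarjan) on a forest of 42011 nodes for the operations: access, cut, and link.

Link-cut trees represent the forest using splay trees over preferred paths. With potential Phi = sum over nodes of log(size of virtual subtree), each access on 42011 nodes is O(log 42011) = O(log n) amortized by the splay-tree access lemma. Cut and link are O(1) plus one access.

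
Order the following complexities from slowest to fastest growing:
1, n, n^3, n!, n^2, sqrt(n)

Ordered by growth rate: 1 < sqrt(n) < n < n^2 < n^3 < n!.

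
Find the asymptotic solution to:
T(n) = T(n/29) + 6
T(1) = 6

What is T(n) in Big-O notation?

Each step divides n by 29 and adds 6. After log_29(n) steps, T(n) = O(log n).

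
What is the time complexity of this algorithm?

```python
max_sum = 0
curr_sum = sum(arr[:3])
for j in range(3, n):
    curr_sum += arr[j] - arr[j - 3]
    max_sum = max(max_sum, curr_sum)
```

Time complexity: O(n).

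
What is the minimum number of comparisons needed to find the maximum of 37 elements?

Finding the maximum requires 36 comparisons. Each comparison eliminates exactly one candidate. With 37 candidates, we need 36 eliminations.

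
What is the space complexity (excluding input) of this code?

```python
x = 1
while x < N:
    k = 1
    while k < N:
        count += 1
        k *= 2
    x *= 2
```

Space complexity: O(1).
Only a constant amount of auxiliary storage is used; nothing grows with n.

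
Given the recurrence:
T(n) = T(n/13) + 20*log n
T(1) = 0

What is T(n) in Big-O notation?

Each of the log_13(n) levels adds O(log n). T(n) = O(log^2 n).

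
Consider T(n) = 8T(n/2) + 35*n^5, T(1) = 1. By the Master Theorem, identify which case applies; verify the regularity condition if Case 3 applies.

a=8, b=2, f(n)=35*n^5.
log_2(8) = 3 < 5.
f(n) = Omega(n^(3+epsilon)) for some epsilon > 0, so Case 3 is the candidate.
Regularity: a*f(n/b) = 8*35*(n/2)^5 = (8/32)*35*n^5 <= c*f(n) with c = 8/32 < 1. Satisfied.
Case 3: T(n) = Theta(n^5).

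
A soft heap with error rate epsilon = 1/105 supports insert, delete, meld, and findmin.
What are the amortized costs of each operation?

Soft heaps (Chazelle) allow up to an epsilon = 1/105 fraction of elements to have corrupted (raised) keys. Insert is O(log(1/epsilon)) = O(log 105) amortized -- the structure maintains heap-ordered binary trees of rank bounded by O(log(1/epsilon)). Meld concatenates root lists: O(1) amortized. Delete and findmin are O(1) amortized.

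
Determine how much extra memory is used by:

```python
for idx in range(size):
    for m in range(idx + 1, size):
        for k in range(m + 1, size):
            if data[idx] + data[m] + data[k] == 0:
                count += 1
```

Space complexity: O(1).
Only a constant amount of auxiliary storage is used; nothing grows with n.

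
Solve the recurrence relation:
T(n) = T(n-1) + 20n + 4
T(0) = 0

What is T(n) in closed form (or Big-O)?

Dominant term in sum is 20*sum(i, i=1..n) = 20*n*(n+1)/2 = O(n^2).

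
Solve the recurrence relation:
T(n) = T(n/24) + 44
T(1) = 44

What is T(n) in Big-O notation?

Each step divides n by 24 and adds 44. After log_24(n) steps, T(n) = O(log n).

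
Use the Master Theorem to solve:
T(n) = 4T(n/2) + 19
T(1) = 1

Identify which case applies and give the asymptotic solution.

a=4, b=2, f(n)=19.
log_2(4) = 2 > 0.
Since f(n) = O(n^0) is polynomially smaller than n^2, Case 1 applies.
T(n) = Theta(n^2).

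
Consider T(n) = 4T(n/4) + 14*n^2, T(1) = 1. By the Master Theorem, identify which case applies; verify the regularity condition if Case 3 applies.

a=4, b=4, f(n)=14*n^2.
log_4(4) = 1 < 2.
f(n) = Omega(n^(1+epsilon)) for some epsilon > 0, so Case 3 is the candidate.
Regularity: a*f(n/b) = 4*14*(n/4)^2 = (4/16)*14*n^2 <= c*f(n) with c = 4/16 < 1. Satisfied.
Case 3: T(n) = Theta(n^2).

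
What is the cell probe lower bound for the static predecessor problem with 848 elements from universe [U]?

The Patrascu-Thorup lower bound shows any data structure on n = 848 elements using O(n * polylog(n)) space requires Omega(log log U) query time. van Emde Boas trees achieve O(log log U) with O(U) space.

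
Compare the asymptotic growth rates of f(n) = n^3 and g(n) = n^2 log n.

f(n) = n^3 grows faster: n^3 / (n^2 log n) = n/log n -> infinity.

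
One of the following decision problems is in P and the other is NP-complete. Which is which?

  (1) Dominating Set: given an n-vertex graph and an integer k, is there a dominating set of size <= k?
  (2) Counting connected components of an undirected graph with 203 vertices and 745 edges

(1) is NP-complete: reduces from Set Cover (with k part of the input).
(2) is P: BFS/DFS visits each vertex and edge once: O(V+E).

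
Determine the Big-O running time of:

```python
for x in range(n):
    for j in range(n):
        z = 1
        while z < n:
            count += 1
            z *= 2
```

Time complexity: O(n^2 log n).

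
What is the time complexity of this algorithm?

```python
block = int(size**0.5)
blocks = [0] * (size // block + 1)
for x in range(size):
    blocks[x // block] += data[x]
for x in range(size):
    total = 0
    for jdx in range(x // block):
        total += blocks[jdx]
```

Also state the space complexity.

Time complexity: O(n * sqrt(n)).
Space complexity: O(sqrt(n)).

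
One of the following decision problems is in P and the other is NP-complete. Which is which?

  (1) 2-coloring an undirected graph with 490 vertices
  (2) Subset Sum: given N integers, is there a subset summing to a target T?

(1) is P: 2-coloring is bipartiteness testing via BFS, O(V+E).
(2) is NP-complete: one of Karp's 21 NP-complete problems.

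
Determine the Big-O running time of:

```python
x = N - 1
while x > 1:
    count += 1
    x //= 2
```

Time complexity: O(log n).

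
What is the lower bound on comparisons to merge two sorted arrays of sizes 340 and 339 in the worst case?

Adversary: with |340 - 339| <= 1 the inputs can be fully interleaved so that every adjacent pair in the merged output comes from different arrays. Then each of the 678 adjacent pairs must be directly compared, or the algorithm cannot determine their relative order. Standard merge meets this bound.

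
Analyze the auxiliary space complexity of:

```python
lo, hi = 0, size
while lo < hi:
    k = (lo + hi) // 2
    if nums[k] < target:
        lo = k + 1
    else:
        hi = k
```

Space complexity: O(1).
Only a constant amount of auxiliary storage is used; nothing grows with n.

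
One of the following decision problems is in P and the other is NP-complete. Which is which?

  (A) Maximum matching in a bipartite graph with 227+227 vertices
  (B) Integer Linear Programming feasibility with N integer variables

(A) is P: Hopcroft-Karp runs in O(E sqrt(V)).
(B) is NP-complete: ILP feasibility is NP-complete (LP relaxation is in P).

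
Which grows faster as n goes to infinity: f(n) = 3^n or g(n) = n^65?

f(n) = 3^n grows faster: any exponential with base > 1 dominates every polynomial.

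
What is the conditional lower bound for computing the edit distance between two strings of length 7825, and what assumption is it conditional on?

Under SETH (the Strong Exponential Time Hypothesis), edit distance on length-7825 strings cannot be computed in O(n^(2-epsilon)) time for any epsilon > 0 (Backurs-Indyk). The reduction is from CNF-SAT via the orthogonal vectors problem.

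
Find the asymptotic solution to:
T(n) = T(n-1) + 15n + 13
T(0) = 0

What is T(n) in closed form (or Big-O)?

Dominant term in sum is 15*sum(i, i=1..n) = 15*n*(n+1)/2 = O(n^2).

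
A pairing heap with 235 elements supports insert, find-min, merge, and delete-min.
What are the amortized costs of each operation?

Pairing heaps are self-adjusting heap-ordered trees. Insert and merge link two roots: O(1). Find-min reads the root: O(1). Delete-min removes the root, then pairs children in two passes; amortized cost is O(log 235) = O(log n).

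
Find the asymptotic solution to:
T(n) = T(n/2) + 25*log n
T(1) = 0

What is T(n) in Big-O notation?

Each of the log_2(n) levels adds O(log n). T(n) = O(log^2 n).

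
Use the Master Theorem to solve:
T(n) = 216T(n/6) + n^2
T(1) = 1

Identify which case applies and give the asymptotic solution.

a=216, b=6, f(n)=n^2.
log_6(216) = 3 > 2.
Since f(n) = O(n^2) is polynomially smaller than n^3, Case 1 applies.
T(n) = Theta(n^3).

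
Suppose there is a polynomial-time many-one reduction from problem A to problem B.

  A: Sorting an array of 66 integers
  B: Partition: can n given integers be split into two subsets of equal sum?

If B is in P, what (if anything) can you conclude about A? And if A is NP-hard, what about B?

A poly-time reduction A <=_p B means any A-instance can be transformed to a B-instance in poly time.
If B is in P: compose the reduction with B's poly-time algorithm to solve A in poly time, so A is in P.
If A is NP-hard: every NP problem reduces to A, which reduces to B; composing reductions, every NP problem reduces to B, so B is NP-hard.
(Here in fact A is P and B is NP-complete.)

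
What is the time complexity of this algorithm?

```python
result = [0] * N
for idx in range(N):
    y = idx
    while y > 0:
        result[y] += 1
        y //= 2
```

Time complexity: O(n log n).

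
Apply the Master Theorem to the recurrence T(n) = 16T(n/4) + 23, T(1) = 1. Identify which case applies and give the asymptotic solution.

a=16, b=4, f(n)=23.
log_4(16) = 2 > 0.
Since f(n) = O(n^0) is polynomially smaller than n^2, Case 1 applies.
T(n) = Theta(n^2).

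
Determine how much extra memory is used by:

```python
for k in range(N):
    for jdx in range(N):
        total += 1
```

Space complexity: O(1).
Only a constant amount of auxiliary storage is used; nothing grows with n.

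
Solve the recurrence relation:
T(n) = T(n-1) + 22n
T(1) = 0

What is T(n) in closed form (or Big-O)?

Unrolling: T(n) = 0 + 22*(2 + 3 + ... + n) = 0 + 22*(n(n+1)/2 - 1) = O(n^2).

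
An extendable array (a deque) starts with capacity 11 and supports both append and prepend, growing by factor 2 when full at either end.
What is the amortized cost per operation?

Growth at either end copies all elements; capacities form a geometric sequence with ratio 2, so total copy cost over n operations is O(n) (two geometric series). Amortized O(1).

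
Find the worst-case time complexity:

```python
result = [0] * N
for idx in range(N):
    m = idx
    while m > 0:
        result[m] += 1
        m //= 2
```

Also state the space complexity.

Time complexity: O(n log n).
Space complexity: O(n).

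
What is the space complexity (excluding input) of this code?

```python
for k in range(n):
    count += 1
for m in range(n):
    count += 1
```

Space complexity: O(1).
Only a constant amount of auxiliary storage is used; nothing grows with n.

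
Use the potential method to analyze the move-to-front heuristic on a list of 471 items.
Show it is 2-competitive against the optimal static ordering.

Let Phi = number of inversions between the MTF list and the optimal static list (0 <= Phi <= C(471,2)). Accessing an element at MTF position k and optimal position j: the move-to-front destroys all k-1 inversions in front of it that are not in front in optimal (>= k-j of them) and creates at most j-1 new ones. Amortized cost <= k + (j-1) - (k-j) = 2j - 1 <= 2 * optimal cost.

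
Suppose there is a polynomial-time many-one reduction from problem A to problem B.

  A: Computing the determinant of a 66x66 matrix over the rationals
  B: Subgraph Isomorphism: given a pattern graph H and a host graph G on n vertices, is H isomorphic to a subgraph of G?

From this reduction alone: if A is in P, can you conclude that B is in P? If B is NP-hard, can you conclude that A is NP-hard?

A poly-time reduction A <=_p B transfers tractability DOWN (B easy => A easy) and hardness UP (A hard => B hard), not the reverse.
From A in P, the reduction alone does NOT give B in P: any problem in P trivially reduces to SAT, yet SAT is not known to be in P.
From B NP-hard, the reduction alone does NOT give A NP-hard: again, easy problems reduce to hard ones.
(Here in fact A is P and B is NP-complete.)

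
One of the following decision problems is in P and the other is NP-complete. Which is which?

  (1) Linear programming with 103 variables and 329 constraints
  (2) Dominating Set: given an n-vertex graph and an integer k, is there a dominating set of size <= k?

(1) is P: the ellipsoid and interior-point methods run in polynomial time.
(2) is NP-complete: reduces from Set Cover (with k part of the input).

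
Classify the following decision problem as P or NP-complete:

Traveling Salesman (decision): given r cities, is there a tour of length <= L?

This problem is NP-complete: reduces from Hamiltonian Cycle.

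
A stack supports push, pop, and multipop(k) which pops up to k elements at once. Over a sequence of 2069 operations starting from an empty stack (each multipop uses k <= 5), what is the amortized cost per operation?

Each element is pushed exactly once and popped at most once (whether by pop or as part of a multipop). So the total number of individual pops over the whole sequence is at most the number of pushes, which is at most 2069. Total work <= 2 * 2069, hence O(1) amortized per operation.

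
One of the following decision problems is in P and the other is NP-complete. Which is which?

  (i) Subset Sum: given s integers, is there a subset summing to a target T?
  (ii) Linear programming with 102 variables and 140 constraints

(i) is NP-complete: one of Karp's 21 NP-complete problems.
(ii) is P: the ellipsoid and interior-point methods run in polynomial time.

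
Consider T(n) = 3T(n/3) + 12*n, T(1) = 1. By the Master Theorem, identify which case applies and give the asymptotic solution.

a=3, b=3, f(n)=12*n.
log_3(3) = 1, so n^(log_b(a)) = n.
f(n) = Theta(n), so Case 2 applies.
T(n) = Theta(n log n).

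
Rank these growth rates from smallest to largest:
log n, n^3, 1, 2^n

Ordered by growth rate: 1 < log n < n^3 < 2^n.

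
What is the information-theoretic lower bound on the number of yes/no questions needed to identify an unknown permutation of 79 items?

There are 79! = 894618213078297528685144171539831652069808216779571907213868063227837990693501860533361810841010176000000000000000000 permutations. Each yes/no question gives at most 1 bit, so at least ceil(log_2(894618213078297528685144171539831652069808216779571907213868063227837990693501860533361810841010176000000000000000000)) = 389 questions are needed.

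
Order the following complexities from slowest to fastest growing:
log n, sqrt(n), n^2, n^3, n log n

Ordered by growth rate: log n < sqrt(n) < n log n < n^2 < n^3.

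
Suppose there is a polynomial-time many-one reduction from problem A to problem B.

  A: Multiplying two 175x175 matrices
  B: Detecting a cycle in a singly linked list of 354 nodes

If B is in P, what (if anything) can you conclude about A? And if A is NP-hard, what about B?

A poly-time reduction A <=_p B means any A-instance can be transformed to a B-instance in poly time.
If B is in P: compose the reduction with B's poly-time algorithm to solve A in poly time, so A is in P.
If A is NP-hard: every NP problem reduces to A, which reduces to B; composing reductions, every NP problem reduces to B, so B is NP-hard.
(Here in fact A is P and B is P.)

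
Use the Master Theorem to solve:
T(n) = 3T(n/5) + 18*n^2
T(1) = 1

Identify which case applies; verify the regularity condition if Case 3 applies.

a=3, b=5, f(n)=18*n^2.
log_5(3) = 0.6826 < 2.
f(n) = Omega(n^(0.6826+epsilon)) for some epsilon > 0, so Case 3 is the candidate.
Regularity: a*f(n/b) = 3*18*(n/5)^2 = (3/25)*18*n^2 <= c*f(n) with c = 3/25 < 1. Satisfied.
Case 3: T(n) = Theta(n^2).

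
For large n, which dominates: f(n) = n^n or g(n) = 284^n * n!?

g(n) = 284^n * n! grows faster: by Stirling n! ~ sqrt(2 pi n)(n/e)^n, so 284^n n! / n^n ~ (284/e)^n sqrt(2 pi n) -> infinity since 284/e > 1.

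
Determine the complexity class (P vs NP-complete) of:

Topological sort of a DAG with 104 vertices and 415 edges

This problem is in P: DFS-based topological sort runs in O(V+E).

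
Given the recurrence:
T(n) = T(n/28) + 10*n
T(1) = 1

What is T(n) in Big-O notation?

Geometric series: 10*n*(1 + 1/28 + 1/28^2 + ...) = O(n). T(n) = O(n).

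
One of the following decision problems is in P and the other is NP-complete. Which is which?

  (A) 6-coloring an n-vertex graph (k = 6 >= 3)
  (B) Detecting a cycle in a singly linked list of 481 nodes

(A) is NP-complete: graph k-coloring for k>=3 is NP-complete by reduction from 3-SAT.
(B) is P: Floyd's tortoise-and-hare runs in O(n) time, O(1) space.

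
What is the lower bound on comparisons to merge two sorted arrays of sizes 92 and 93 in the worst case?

Adversary: with |92 - 93| <= 1 the inputs can be fully interleaved so that every adjacent pair in the merged output comes from different arrays. Then each of the 184 adjacent pairs must be directly compared, or the algorithm cannot determine their relative order. Standard merge meets this bound.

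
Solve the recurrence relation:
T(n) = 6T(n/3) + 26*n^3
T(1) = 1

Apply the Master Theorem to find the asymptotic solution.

a=6, b=3, f(n)=26*n^3. log_3(6) = 1.631 < 3. Case 3: T(n) = O(n^3).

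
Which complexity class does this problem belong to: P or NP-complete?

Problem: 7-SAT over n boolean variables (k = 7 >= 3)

This problem is NP-complete: 3-SAT is NP-complete (Cook-Levin); k-SAT for k>=3 reduces from 3-SAT.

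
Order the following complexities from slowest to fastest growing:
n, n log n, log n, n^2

Ordered by growth rate: log n < n < n log n < n^2.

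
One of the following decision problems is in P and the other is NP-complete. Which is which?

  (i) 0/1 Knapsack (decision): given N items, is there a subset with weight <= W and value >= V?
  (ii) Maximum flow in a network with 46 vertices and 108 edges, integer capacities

(i) is NP-complete: reduces from Subset Sum.
(ii) is P: Edmonds-Karp / push-relabel run in polynomial time.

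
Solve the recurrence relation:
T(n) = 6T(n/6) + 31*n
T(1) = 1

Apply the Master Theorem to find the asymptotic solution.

a=6, b=6, f(n)=31*n. log_6(6) = 1. Case 2: T(n) = O(n log n).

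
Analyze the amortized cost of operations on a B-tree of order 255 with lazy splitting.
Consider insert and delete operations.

In a B-tree of order 255, a node splits when it has 255 keys. With lazy splitting, we use potential Phi = number of full nodes + number of near-empty nodes. Each split costs O(1) but reduces potential. Between splits, at least 127 insertions must occur in that node. Amortized structural cost is O(1) per operation, plus O(log_255 n) traversal.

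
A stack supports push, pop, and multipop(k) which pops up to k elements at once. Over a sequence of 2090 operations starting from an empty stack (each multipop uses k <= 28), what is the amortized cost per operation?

Each element is pushed exactly once and popped at most once (whether by pop or as part of a multipop). So the total number of individual pops over the whole sequence is at most the number of pushes, which is at most 2090. Total work <= 2 * 2090, hence O(1) amortized per operation.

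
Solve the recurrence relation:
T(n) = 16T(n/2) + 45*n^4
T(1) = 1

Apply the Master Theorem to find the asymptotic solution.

a=16, b=2, f(n)=45*n^4. log_2(16) = 4. Case 2: T(n) = O(n^4 log n).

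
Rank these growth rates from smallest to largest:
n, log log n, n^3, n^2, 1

Ordered by growth rate: 1 < log log n < n < n^2 < n^3.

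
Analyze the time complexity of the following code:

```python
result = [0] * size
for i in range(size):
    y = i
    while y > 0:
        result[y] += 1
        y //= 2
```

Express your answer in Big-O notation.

Time complexity: O(n log n).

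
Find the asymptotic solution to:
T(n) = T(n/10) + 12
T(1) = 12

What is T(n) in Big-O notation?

Each step divides n by 10 and adds 12. After log_10(n) steps, T(n) = O(log n).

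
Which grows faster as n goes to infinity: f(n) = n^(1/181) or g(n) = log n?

f(n) = n^(1/181) grows faster: any positive power of n dominates log n.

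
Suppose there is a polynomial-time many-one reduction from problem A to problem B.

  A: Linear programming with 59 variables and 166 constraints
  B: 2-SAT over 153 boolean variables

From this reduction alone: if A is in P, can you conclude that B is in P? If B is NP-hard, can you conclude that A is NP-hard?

A poly-time reduction A <=_p B transfers tractability DOWN (B easy => A easy) and hardness UP (A hard => B hard), not the reverse.
From A in P, the reduction alone does NOT give B in P: any problem in P trivially reduces to SAT, yet SAT is not known to be in P.
From B NP-hard, the reduction alone does NOT give A NP-hard: again, easy problems reduce to hard ones.
(Here in fact A is P and B is P.)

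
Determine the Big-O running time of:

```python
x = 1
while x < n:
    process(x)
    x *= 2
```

Time complexity: O(log n).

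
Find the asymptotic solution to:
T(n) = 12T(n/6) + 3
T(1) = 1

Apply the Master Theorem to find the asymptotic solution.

a=12, b=6, f(n)=3. log_6(12) = 1.387. Case 1 of Master Theorem: T(n) = O(n^1.387).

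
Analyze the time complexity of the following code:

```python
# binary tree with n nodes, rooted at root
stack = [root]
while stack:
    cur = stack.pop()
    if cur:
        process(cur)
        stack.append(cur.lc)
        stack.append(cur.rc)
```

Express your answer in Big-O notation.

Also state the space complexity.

Time complexity: O(n).
Space complexity: O(n).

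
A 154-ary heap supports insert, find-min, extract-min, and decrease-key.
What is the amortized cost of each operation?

The 154-ary heap has height O(log_154 n). Insert sifts up: O(log_154 n). Find-min reads the root: O(1). Extract-min sifts down comparing 154 children per level: O(154 * log_154 n). Decrease-key sifts up: O(log_154 n).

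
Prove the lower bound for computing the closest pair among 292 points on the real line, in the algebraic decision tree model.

Reduction from element distinctness: given 292 reals, the closest-pair distance is 0 iff two are equal. Element distinctness has an Omega(n log n) lower bound in the algebraic decision tree model (Ben-Or). Therefore closest pair on a line also requires Omega(n log n). Sorting then a linear scan achieves this.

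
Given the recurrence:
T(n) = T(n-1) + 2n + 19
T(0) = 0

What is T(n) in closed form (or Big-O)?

Dominant term in sum is 2*sum(i, i=1..n) = 2*n*(n+1)/2 = O(n^2).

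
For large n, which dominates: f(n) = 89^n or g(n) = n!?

g(n) = n! grows faster: n!/89^n -> infinity by Stirling.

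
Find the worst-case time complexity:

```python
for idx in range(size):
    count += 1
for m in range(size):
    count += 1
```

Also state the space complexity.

Time complexity: O(n).
Space complexity: O(1).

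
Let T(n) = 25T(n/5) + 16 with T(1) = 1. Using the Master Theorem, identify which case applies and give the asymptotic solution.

a=25, b=5, f(n)=16.
log_5(25) = 2 > 0.
Since f(n) = O(n^0) is polynomially smaller than n^2, Case 1 applies.
T(n) = Theta(n^2).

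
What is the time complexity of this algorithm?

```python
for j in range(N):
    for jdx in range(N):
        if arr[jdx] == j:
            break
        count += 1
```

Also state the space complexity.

Time complexity: O(n^2).
Space complexity: O(1).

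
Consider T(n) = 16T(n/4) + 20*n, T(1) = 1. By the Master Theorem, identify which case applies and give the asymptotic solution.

a=16, b=4, f(n)=20*n.
log_4(16) = 2 > 1.
Since f(n) = O(n^1) is polynomially smaller than n^2, Case 1 applies.
T(n) = Theta(n^2).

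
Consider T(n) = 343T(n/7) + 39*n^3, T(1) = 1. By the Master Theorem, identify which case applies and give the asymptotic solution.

a=343, b=7, f(n)=39*n^3.
log_7(343) = 3, so n^(log_b(a)) = n^3.
f(n) = Theta(n^3), so Case 2 applies.
T(n) = Theta(n^3 log n).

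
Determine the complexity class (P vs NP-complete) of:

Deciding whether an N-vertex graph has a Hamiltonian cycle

This problem is NP-complete: one of Karp's 21 NP-complete problems.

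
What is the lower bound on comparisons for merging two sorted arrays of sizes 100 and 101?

Adversary argument: with sizes 100 and 101 (differing by at most 1), interleave the two arrays so that every consecutive pair in the output comes from different inputs. Then each of the 200 adjacent output pairs must be directly compared, or the algorithm cannot determine their relative order. So 200 comparisons are necessary; standard merge achieves this.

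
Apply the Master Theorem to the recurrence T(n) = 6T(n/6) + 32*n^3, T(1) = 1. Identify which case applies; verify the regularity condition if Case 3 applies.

a=6, b=6, f(n)=32*n^3.
log_6(6) = 1 < 3.
f(n) = Omega(n^(1+epsilon)) for some epsilon > 0, so Case 3 is the candidate.
Regularity: a*f(n/b) = 6*32*(n/6)^3 = (6/216)*32*n^3 <= c*f(n) with c = 6/216 < 1. Satisfied.
Case 3: T(n) = Theta(n^3).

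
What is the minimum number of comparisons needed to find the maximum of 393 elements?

Finding the maximum requires 392 comparisons. Each comparison eliminates exactly one candidate. With 393 candidates, we need 392 eliminations.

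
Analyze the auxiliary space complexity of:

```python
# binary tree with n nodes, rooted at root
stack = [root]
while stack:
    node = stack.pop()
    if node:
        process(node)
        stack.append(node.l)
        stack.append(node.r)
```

Space complexity: O(n).
Auxiliary storage grows linearly with the input size n in the worst case.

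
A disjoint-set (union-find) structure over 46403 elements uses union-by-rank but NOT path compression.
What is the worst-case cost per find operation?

Union-by-rank alone keeps every tree's height <= log_2(46403) ~= 15.5. Each find traverses from a node to its root, costing O(height) = O(log n). Without path compression this bound is tight.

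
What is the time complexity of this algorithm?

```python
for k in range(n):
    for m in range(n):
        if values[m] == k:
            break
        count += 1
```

Time complexity: O(n^2).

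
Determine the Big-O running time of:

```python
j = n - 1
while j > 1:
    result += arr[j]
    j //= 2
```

Time complexity: O(log n).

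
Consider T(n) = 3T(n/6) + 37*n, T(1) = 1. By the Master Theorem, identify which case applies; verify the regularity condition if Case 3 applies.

a=3, b=6, f(n)=37*n.
log_6(3) = 0.6131 < 1.
f(n) = Omega(n^(0.6131+epsilon)) for some epsilon > 0, so Case 3 is the candidate.
Regularity: a*f(n/b) = 3*37*(n/6)^1 = (3/6)*37*n^1 <= c*f(n) with c = 3/6 < 1. Satisfied.
Case 3: T(n) = Theta(n).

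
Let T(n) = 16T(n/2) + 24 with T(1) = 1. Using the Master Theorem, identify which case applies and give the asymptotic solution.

a=16, b=2, f(n)=24.
log_2(16) = 4 > 0.
Since f(n) = O(n^0) is polynomially smaller than n^4, Case 1 applies.
T(n) = Theta(n^4).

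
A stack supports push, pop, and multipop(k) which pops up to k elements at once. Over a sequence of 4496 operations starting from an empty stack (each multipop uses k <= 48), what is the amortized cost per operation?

Each element is pushed exactly once and popped at most once (whether by pop or as part of a multipop). So the total number of individual pops over the whole sequence is at most the number of pushes, which is at most 4496. Total work <= 2 * 4496, hence O(1) amortized per operation.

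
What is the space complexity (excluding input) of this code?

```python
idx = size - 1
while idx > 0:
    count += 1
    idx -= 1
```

Space complexity: O(1).
Only a constant amount of auxiliary storage is used; nothing grows with n.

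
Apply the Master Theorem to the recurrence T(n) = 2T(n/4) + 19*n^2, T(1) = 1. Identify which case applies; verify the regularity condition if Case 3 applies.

a=2, b=4, f(n)=19*n^2.
log_4(2) = 0.5 < 2.
f(n) = Omega(n^(0.5+epsilon)) for some epsilon > 0, so Case 3 is the candidate.
Regularity: a*f(n/b) = 2*19*(n/4)^2 = (2/16)*19*n^2 <= c*f(n) with c = 2/16 < 1. Satisfied.
Case 3: T(n) = Theta(n^2).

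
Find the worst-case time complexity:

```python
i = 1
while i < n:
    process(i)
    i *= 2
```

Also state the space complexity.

Time complexity: O(log n).
Space complexity: O(1).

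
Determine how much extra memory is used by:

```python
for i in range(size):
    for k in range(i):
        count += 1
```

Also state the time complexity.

Space complexity: O(1).
Only a constant amount of auxiliary storage is used; nothing grows with n.
Time complexity: O(n^2).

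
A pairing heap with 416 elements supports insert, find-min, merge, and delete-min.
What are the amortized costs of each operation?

Pairing heaps are self-adjusting heap-ordered trees. Insert and merge link two roots: O(1). Find-min reads the root: O(1). Delete-min removes the root, then pairs children in two passes; amortized cost is O(log 416) = O(log n).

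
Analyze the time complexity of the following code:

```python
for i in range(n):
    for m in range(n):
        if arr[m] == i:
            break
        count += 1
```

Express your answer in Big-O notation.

Time complexity: O(n^2).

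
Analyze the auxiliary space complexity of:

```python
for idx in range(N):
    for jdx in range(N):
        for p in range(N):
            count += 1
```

Space complexity: O(1).
Only a constant amount of auxiliary storage is used; nothing grows with n.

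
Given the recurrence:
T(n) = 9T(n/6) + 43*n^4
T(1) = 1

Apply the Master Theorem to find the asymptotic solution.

a=9, b=6, f(n)=43*n^4. log_6(9) = 1.226 < 4. Case 3: T(n) = O(n^4).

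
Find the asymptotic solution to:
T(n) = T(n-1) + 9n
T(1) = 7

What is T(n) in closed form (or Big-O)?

Unrolling: T(n) = 7 + 9*(2 + 3 + ... + n) = 7 + 9*(n(n+1)/2 - 1) = O(n^2).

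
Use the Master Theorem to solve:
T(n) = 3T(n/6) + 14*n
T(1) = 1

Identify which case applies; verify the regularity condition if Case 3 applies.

a=3, b=6, f(n)=14*n.
log_6(3) = 0.6131 < 1.
f(n) = Omega(n^(0.6131+epsilon)) for some epsilon > 0, so Case 3 is the candidate.
Regularity: a*f(n/b) = 3*14*(n/6)^1 = (3/6)*14*n^1 <= c*f(n) with c = 3/6 < 1. Satisfied.
Case 3: T(n) = Theta(n).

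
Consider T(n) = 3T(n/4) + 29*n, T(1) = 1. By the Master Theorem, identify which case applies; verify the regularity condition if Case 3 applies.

a=3, b=4, f(n)=29*n.
log_4(3) = 0.7925 < 1.
f(n) = Omega(n^(0.7925+epsilon)) for some epsilon > 0, so Case 3 is the candidate.
Regularity: a*f(n/b) = 3*29*(n/4)^1 = (3/4)*29*n^1 <= c*f(n) with c = 3/4 < 1. Satisfied.
Case 3: T(n) = Theta(n).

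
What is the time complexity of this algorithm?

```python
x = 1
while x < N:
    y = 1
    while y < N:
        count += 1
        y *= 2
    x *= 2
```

Time complexity: O(log^2 n).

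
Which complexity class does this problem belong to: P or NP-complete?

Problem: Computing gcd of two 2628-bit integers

This problem is in P: the Euclidean algorithm runs in polynomial time in the bit-length.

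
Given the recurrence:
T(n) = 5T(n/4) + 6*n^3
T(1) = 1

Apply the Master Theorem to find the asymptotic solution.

a=5, b=4, f(n)=6*n^3. log_4(5) = 1.161 < 3. Case 3: T(n) = O(n^3).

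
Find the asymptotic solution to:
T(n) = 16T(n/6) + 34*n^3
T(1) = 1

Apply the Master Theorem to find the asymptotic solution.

a=16, b=6, f(n)=34*n^3. log_6(16) = 1.547 < 3. Case 3: T(n) = O(n^3).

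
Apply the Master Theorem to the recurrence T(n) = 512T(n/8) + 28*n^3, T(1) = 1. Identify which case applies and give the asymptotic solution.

a=512, b=8, f(n)=28*n^3.
log_8(512) = 3, so n^(log_b(a)) = n^3.
f(n) = Theta(n^3), so Case 2 applies.
T(n) = Theta(n^3 log n).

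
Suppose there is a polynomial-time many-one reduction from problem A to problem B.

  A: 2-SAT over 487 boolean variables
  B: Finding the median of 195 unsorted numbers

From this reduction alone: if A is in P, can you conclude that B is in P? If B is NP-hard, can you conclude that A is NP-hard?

A poly-time reduction A <=_p B transfers tractability DOWN (B easy => A easy) and hardness UP (A hard => B hard), not the reverse.
From A in P, the reduction alone does NOT give B in P: any problem in P trivially reduces to SAT, yet SAT is not known to be in P.
From B NP-hard, the reduction alone does NOT give A NP-hard: again, easy problems reduce to hard ones.
(Here in fact A is P and B is P.)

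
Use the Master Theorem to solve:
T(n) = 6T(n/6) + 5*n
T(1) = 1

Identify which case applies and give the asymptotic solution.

a=6, b=6, f(n)=5*n.
log_6(6) = 1, so n^(log_b(a)) = n.
f(n) = Theta(n), so Case 2 applies.
T(n) = Theta(n log n).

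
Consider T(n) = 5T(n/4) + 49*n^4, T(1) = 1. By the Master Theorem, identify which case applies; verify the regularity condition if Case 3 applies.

a=5, b=4, f(n)=49*n^4.
log_4(5) = 1.161 < 4.
f(n) = Omega(n^(1.161+epsilon)) for some epsilon > 0, so Case 3 is the candidate.
Regularity: a*f(n/b) = 5*49*(n/4)^4 = (5/256)*49*n^4 <= c*f(n) with c = 5/256 < 1. Satisfied.
Case 3: T(n) = Theta(n^4).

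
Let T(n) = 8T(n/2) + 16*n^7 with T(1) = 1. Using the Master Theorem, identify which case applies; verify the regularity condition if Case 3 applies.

a=8, b=2, f(n)=16*n^7.
log_2(8) = 3 < 7.
f(n) = Omega(n^(3+epsilon)) for some epsilon > 0, so Case 3 is the candidate.
Regularity: a*f(n/b) = 8*16*(n/2)^7 = (8/128)*16*n^7 <= c*f(n) with c = 8/128 < 1. Satisfied.
Case 3: T(n) = Theta(n^7).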